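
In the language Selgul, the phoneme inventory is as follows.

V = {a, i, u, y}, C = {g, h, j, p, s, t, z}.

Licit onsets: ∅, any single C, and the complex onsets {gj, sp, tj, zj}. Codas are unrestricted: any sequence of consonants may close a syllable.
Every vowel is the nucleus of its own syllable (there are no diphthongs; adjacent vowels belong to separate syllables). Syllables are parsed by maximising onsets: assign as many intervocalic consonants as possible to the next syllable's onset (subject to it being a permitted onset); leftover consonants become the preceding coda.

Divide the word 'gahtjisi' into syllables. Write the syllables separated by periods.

Nuclei (vowels): a, i, i → 3 syllables.
Between /a/ (V1) and /i/ (V2): /htj/ — longest licit onset from the right is /tj/, leaving /h/ as coda.
Between /i/ (V2) and /i/ (V3): /s/ → onset of the next syllable (single consonants are always licit onsets).

gah.tji.si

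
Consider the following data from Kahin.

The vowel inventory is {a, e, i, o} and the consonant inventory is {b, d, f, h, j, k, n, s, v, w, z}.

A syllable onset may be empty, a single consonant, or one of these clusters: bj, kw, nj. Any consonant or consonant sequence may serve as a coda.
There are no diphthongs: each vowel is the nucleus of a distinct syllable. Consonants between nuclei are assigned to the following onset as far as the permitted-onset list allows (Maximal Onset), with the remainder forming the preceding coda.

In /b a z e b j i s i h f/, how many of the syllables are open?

3

Nuclei (vowels): a, e, i, i → 4 syllables.
σ1/σ2 boundary: /z/ → onset of the next syllable (single consonants are always licit onsets).
σ2/σ3 boundary: /bj/ — entire cluster is a permitted onset → onset /bj/, coda ∅.
σ3/σ4 boundary: just /s/ — single C goes to the following onset.
Syllabification: ba.ze.bji.sihf.
Classifying each syllable: /ba/ (open), /ze/ (open), /bji/ (open), /sihf/ (closed).
Open syllables: 3.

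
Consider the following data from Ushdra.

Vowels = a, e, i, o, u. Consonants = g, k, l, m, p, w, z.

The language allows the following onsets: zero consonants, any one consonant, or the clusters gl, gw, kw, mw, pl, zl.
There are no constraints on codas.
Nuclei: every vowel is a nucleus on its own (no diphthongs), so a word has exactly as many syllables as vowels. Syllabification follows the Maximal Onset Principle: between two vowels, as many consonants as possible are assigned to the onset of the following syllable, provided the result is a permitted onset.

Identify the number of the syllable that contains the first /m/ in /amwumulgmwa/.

Nuclei (vowels): a, u, u, a → 4 syllables.
V1 /a/ – V2 /u/: cluster /mw/ — /mw/ is itself a permitted onset, so the whole cluster goes right; preceding coda = ∅.
V2 /u/ – V3 /u/: /m/ is a single consonant, so it becomes the next onset.
V3 /u/ – V4 /a/: /lgmw/; trying suffixes from longest down, /mw/ is the first permitted one, so coda /lg/ | onset /mw/.
So the parse is a.mwu.mulg.mwa.
The first /m/ is in the onset of syllable 2 (/mwu/).

2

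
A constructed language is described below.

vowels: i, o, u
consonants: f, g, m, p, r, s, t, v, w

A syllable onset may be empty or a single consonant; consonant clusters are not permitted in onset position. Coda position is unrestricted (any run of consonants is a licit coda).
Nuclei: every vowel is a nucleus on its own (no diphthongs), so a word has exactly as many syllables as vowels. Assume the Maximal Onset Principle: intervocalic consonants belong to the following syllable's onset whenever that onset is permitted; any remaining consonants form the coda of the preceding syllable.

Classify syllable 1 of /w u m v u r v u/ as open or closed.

closed

Nuclei (vowels): u, u, u → 3 syllables.
/u…u/ gap (V1→V2): /mv/ splits as /m/ + /v/ (/v/ is the longest suffix that is a licit onset).
/u…u/ gap (V2→V3): /rv/; trying suffixes from longest down, /v/ is the first permitted one, so coda /r/ | onset /v/.
Syllabification: wum.vur.vu.
Syllable 1 is /wum/ with coda /m/, so it is closed.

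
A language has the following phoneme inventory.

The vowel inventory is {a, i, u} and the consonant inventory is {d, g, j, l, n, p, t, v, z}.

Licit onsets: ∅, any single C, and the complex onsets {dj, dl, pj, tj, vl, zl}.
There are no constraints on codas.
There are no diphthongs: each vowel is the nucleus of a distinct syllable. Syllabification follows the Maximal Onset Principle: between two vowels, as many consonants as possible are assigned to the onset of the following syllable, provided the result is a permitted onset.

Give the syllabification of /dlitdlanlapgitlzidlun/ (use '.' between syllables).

Vowels present: i, a, a, i, i, u; each is a nucleus, giving 6 syllables.
Between /i/ (V1) and /a/ (V2): /tdl/ splits as /t/ + /dl/ (/dl/ is the longest suffix that is a licit onset).
Between /a/ (V2) and /a/ (V3): /nl/ splits as /n/ + /l/ (/l/ is the longest suffix that is a licit onset).
Between /a/ (V3) and /i/ (V4): cluster /pg/ — the longest permitted-onset suffix is /g/; onset = /g/, preceding coda = /p/.
Between /i/ (V4) and /i/ (V5): /tlz/ splits as /tl/ + /z/ (/z/ is the longest suffix that is a licit onset).
Between /i/ (V5) and /u/ (V6): /dl/ is a licit onset in full, so it all attaches to the next syllable.

dlit.dlan.lap.gitl.zi.dlun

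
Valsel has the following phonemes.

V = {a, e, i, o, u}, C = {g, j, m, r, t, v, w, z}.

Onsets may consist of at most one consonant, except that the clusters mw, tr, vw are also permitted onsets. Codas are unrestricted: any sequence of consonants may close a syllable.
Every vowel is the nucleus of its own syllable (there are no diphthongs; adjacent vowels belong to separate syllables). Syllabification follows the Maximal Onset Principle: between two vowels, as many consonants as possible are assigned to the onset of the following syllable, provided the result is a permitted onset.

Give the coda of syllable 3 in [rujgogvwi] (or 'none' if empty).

none

Vowels present: u, o, i; each is a nucleus, giving 3 syllables.
Between /u/ (V1) and /o/ (V2): /jg/; trying suffixes from longest down, /g/ is the first permitted one, so coda /j/ | onset /g/.
Between /o/ (V2) and /i/ (V3): /gvw/ splits as /g/ + /vw/ (/vw/ is the longest suffix that is a licit onset).
Result: ruj.gog.vwi.
Syllable 3 is /vwi/: onset /vw/, nucleus /i/, coda ∅.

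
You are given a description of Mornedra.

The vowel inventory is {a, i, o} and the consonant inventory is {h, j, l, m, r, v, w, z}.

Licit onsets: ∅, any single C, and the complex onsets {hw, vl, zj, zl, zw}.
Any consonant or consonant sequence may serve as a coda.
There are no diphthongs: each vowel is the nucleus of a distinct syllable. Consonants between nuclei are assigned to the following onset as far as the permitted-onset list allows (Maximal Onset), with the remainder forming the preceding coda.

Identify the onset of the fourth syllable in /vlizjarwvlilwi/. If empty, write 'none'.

w

Vowels present: i, a, i, i; each is a nucleus, giving 4 syllables.
Between /i/ (V1) and /a/ (V2): /zj/ is a licit onset in full, so it all attaches to the next syllable.
Between /a/ (V2) and /i/ (V3): cluster /rwvl/ — the longest permitted-onset suffix is /vl/; onset = /vl/, preceding coda = /rw/.
Between /i/ (V3) and /i/ (V4): cluster /lw/ — the longest permitted-onset suffix is /w/; onset = /w/, preceding coda = /l/.
So the parse is vli.zjarw.vlil.wi.
Syllable 4 is /wi/: onset /w/, nucleus /i/, coda ∅.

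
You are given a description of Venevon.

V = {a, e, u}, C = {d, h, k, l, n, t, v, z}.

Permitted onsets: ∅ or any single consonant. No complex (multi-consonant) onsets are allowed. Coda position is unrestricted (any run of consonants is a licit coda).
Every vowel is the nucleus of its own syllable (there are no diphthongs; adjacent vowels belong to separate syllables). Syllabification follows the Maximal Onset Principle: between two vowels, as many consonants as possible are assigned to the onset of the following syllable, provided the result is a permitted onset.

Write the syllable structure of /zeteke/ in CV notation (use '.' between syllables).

CV.CV.CV

Vowels present: e, e, e; each is a nucleus, giving 3 syllables.
V1 /e/ – V2 /e/: /t/ is a single consonant, so it becomes the next onset.
V2 /e/ – V3 /e/: /k/ is a single consonant, so it becomes the next onset.
Result: ze.te.ke.
Mapping each syllable to C/V: /ze/ → CV, /te/ → CV, /ke/ → CV.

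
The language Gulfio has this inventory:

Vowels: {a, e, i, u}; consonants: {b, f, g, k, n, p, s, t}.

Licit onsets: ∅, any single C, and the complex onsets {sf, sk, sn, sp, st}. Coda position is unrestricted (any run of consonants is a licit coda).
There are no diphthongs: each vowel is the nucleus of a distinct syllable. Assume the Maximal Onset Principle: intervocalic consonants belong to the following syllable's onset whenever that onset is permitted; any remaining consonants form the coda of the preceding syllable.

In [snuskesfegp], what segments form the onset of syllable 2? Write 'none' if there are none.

sk

Vowels present: u, e, e; each is a nucleus, giving 3 syllables.
Between /u/ (V1) and /e/ (V2): cluster /sk/ — /sk/ is itself a permitted onset, so the whole cluster goes right; preceding coda = ∅.
Between /e/ (V2) and /e/ (V3): /sf/ is a licit onset in full, so it all attaches to the next syllable.
So the parse is snu.ske.sfegp.
Syllable 2 is /ske/: onset /sk/, nucleus /e/, coda ∅.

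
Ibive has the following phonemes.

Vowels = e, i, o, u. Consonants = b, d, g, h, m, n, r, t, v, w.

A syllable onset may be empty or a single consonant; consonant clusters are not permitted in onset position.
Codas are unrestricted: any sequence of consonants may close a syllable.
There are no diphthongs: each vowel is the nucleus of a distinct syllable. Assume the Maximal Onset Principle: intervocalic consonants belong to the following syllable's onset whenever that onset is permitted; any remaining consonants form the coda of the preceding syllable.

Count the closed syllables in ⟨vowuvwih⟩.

Nuclei (vowels): o, u, i → 3 syllables.
/o…u/ gap (V1→V2): /w/ is a single consonant, so it becomes the next onset.
/u…i/ gap (V2→V3): /vw/ — longest licit onset from the right is /w/, leaving /v/ as coda.
So the parse is vo.wuv.wih.
Classifying each syllable: /vo/ (open), /wuv/ (closed), /wih/ (closed).
Closed syllables: 2.

2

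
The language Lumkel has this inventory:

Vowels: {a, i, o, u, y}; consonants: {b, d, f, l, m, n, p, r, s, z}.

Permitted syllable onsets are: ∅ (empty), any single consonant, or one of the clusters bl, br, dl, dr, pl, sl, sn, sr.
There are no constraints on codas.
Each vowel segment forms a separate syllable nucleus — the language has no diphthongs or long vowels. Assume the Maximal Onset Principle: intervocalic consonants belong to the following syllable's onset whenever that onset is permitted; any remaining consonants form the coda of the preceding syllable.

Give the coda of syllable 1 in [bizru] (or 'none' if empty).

z

Vowels present: i, u; each is a nucleus, giving 2 syllables.
/i…u/ gap (V1→V2): /zr/ splits as /z/ + /r/ (/r/ is the longest suffix that is a licit onset).
So the parse is biz.ru.
Syllable 1 is /biz/: onset /b/, nucleus /i/, coda /z/.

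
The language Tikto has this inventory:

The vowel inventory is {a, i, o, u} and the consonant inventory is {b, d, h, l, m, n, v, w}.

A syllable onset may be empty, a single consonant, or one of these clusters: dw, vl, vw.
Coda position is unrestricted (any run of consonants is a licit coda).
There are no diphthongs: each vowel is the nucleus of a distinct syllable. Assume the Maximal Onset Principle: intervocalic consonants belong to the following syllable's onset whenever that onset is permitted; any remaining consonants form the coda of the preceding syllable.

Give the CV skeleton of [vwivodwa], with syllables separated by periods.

The vowels are i, o, a — 3 nuclei, so 3 syllables.
Between /i/ (V1) and /o/ (V2): /v/ is a single consonant, so it becomes the next onset.
Between /o/ (V2) and /a/ (V3): cluster /dw/ — /dw/ is itself a permitted onset, so the whole cluster goes right; preceding coda = ∅.
So the parse is vwi.vo.dwa.
Mapping each syllable to C/V: /vwi/ → CCV, /vo/ → CV, /dwa/ → CCV.

CCV.CV.CCV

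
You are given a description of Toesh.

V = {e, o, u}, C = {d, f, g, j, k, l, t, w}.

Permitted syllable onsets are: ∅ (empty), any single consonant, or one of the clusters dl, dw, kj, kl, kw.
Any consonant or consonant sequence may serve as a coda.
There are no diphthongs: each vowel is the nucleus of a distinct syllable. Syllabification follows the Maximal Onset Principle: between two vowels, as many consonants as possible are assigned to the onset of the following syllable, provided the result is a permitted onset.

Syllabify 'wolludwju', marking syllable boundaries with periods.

Vowels present: o, u, u; each is a nucleus, giving 3 syllables.
σ1/σ2 boundary: /ll/ splits as /l/ + /l/ (/l/ is the longest suffix that is a licit onset).
σ2/σ3 boundary: /dwj/ — longest licit onset from the right is /j/, leaving /dw/ as coda.

wol.ludw.ju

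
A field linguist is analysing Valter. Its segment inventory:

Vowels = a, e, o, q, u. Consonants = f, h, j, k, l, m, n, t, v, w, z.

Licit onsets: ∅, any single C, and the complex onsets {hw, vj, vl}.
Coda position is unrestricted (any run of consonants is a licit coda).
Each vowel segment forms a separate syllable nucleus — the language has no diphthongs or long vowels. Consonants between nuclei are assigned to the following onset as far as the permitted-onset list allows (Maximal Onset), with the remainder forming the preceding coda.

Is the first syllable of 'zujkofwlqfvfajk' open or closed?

closed

Vowels present: u, o, q, a; each is a nucleus, giving 4 syllables.
σ1/σ2 boundary: /jk/; trying suffixes from longest down, /k/ is the first permitted one, so coda /j/ | onset /k/.
σ2/σ3 boundary: /fwl/; trying suffixes from longest down, /l/ is the first permitted one, so coda /fw/ | onset /l/.
σ3/σ4 boundary: cluster /fvf/ — the longest permitted-onset suffix is /f/; onset = /f/, preceding coda = /fv/.
So the parse is zuj.kofw.lqfv.fajk.
Syllable 1 is /zuj/ with coda /j/, so it is closed.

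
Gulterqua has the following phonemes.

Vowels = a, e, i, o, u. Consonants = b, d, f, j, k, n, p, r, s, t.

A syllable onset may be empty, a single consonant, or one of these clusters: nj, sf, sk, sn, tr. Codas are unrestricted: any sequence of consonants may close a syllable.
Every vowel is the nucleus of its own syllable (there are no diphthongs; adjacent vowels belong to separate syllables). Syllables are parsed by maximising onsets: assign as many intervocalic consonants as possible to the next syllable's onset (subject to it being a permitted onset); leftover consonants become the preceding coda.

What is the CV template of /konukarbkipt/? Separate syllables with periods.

CV.CV.CVCC.CVCC

Vowels present: o, u, a, i; each is a nucleus, giving 4 syllables.
Between /o/ (V1) and /u/ (V2): /n/ → onset of the next syllable (single consonants are always licit onsets).
Between /u/ (V2) and /a/ (V3): /k/ → onset of the next syllable (single consonants are always licit onsets).
Between /a/ (V3) and /i/ (V4): /rbk/ — longest licit onset from the right is /k/, leaving /rb/ as coda.
Putting it together: ko.nu.karb.kipt.
Mapping each syllable to C/V: /ko/ → CV, /nu/ → CV, /karb/ → CVCC, /kipt/ → CVCC.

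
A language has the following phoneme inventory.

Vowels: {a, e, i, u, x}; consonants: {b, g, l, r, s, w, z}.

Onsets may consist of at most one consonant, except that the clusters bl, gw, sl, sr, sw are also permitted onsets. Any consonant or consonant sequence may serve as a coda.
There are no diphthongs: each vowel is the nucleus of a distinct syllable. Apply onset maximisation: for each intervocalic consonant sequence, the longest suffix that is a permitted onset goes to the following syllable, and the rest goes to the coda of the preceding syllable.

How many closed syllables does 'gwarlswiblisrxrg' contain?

2

Vowels present: a, i, i, x; each is a nucleus, giving 4 syllables.
V1 /a/ – V2 /i/: /rlsw/; trying suffixes from longest down, /sw/ is the first permitted one, so coda /rl/ | onset /sw/.
V2 /i/ – V3 /i/: /bl/ is a licit onset in full, so it all attaches to the next syllable.
V3 /i/ – V4 /x/: cluster /sr/ — /sr/ is itself a permitted onset, so the whole cluster goes right; preceding coda = ∅.
Putting it together: gwarl.swi.bli.srxrg.
Classifying each syllable: /gwarl/ (closed), /swi/ (open), /bli/ (open), /srxrg/ (closed).
Closed syllables: 2.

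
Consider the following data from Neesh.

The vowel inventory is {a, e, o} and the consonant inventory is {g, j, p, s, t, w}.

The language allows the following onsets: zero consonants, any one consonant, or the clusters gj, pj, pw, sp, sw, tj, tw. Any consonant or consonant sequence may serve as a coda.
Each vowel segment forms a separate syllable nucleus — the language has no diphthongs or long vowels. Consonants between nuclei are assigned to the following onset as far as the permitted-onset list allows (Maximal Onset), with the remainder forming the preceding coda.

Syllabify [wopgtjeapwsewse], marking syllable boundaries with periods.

wopg.tje.apw.sew.se

Vowels present: o, e, a, e, e; each is a nucleus, giving 5 syllables.
Between /o/ (V1) and /e/ (V2): /pgtj/ splits as /pg/ + /tj/ (/tj/ is the longest suffix that is a licit onset).
Between /e/ (V2) and /a/ (V3): no consonants, so the boundary falls immediately after /e/.
Between /a/ (V3) and /e/ (V4): /pws/ splits as /pw/ + /s/ (/s/ is the longest suffix that is a licit onset).
Between /e/ (V4) and /e/ (V5): /ws/ splits as /w/ + /s/ (/s/ is the longest suffix that is a licit onset).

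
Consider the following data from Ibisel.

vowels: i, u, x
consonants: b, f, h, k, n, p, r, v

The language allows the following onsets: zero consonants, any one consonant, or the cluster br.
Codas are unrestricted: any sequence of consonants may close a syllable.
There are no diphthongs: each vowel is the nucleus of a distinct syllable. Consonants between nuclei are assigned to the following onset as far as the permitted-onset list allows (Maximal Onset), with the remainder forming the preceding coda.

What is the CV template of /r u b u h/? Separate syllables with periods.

The vowels are u, u — 2 nuclei, so 2 syllables.
/u…u/ gap (V1→V2): just /b/ — single C goes to the following onset.
So the parse is ru.buh.
Mapping each syllable to C/V: /ru/ → CV, /buh/ → CVC.

CV.CVC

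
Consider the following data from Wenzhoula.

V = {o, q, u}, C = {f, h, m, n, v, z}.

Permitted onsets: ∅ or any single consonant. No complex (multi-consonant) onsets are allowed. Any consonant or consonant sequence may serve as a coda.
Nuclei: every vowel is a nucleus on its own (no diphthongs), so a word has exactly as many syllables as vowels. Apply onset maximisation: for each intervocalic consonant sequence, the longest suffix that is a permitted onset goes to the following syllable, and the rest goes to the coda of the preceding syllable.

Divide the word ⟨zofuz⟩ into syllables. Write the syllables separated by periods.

The vowels are o, u — 2 nuclei, so 2 syllables.
Between /o/ (V1) and /u/ (V2): /f/ is a single consonant, so it becomes the next onset.

zo.fuz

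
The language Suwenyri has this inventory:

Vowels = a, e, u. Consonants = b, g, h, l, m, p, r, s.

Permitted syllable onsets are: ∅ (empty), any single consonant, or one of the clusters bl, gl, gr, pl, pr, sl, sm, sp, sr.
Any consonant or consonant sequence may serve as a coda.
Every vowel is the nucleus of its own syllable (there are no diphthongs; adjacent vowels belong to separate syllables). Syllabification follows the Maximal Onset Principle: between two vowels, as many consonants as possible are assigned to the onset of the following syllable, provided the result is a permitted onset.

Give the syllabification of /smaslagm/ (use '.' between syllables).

sma.slagm

Nuclei (vowels): a, a → 2 syllables.
/a…a/ gap (V1→V2): /sl/ is a licit onset in full, so it all attaches to the next syllable.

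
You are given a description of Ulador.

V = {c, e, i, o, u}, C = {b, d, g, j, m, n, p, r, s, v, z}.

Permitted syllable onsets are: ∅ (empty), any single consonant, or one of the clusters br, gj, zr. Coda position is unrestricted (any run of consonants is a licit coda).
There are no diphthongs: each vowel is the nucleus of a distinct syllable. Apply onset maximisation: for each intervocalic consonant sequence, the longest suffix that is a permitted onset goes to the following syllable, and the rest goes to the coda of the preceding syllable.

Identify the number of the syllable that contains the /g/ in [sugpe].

1

Vowels present: u, e; each is a nucleus, giving 2 syllables.
σ1/σ2 boundary: /gp/ splits as /g/ + /p/ (/p/ is the longest suffix that is a licit onset).
Result: sug.pe.
The /g/ is in the coda of syllable 1 (/sug/).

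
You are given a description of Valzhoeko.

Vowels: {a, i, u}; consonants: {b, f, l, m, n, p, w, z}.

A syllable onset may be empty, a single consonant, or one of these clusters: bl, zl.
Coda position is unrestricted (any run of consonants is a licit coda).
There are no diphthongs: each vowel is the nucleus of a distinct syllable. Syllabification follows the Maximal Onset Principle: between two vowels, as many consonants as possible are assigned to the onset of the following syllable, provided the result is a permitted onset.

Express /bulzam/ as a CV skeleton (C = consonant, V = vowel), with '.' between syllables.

CVC.CVC

Nuclei (vowels): u, a → 2 syllables.
/u…a/ gap (V1→V2): cluster /lz/ — the longest permitted-onset suffix is /z/; onset = /z/, preceding coda = /l/.
So the parse is bul.zam.
Mapping each syllable to C/V: /bul/ → CVC, /zam/ → CVC.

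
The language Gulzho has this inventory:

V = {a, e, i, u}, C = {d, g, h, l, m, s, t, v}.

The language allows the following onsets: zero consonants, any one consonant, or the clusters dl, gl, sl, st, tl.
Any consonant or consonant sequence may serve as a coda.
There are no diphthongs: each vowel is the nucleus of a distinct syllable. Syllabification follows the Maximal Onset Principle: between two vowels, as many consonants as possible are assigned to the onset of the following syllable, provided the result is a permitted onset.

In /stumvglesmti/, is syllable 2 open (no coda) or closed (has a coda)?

Vowels present: u, e, i; each is a nucleus, giving 3 syllables.
/u…e/ gap (V1→V2): /mvgl/; trying suffixes from longest down, /gl/ is the first permitted one, so coda /mv/ | onset /gl/.
/e…i/ gap (V2→V3): /smt/; trying suffixes from longest down, /t/ is the first permitted one, so coda /sm/ | onset /t/.
Putting it together: stumv.glesm.ti.
Syllable 2 is /glesm/ with coda /sm/, so it is closed.

closed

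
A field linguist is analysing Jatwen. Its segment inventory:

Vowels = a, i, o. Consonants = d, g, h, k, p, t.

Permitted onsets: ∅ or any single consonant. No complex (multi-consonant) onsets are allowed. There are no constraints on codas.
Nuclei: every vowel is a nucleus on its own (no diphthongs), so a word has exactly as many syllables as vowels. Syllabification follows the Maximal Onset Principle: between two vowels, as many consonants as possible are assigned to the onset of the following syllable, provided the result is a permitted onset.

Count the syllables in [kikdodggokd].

Nuclei (vowels): i, o, o → 3 syllables.

3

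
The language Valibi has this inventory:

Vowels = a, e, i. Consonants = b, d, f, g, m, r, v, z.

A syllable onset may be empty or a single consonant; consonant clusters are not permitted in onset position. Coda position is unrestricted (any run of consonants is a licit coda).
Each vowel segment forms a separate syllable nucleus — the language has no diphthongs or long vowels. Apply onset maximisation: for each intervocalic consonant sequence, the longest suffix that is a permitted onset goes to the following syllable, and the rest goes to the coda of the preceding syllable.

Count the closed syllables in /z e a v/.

Vowels present: e, a; each is a nucleus, giving 2 syllables.
/e…a/ gap (V1→V2): hiatus — the boundary sits between the two vowels.
Putting it together: ze.av.
Classifying each syllable: /ze/ (open), /av/ (closed).
Closed syllables: 1.

1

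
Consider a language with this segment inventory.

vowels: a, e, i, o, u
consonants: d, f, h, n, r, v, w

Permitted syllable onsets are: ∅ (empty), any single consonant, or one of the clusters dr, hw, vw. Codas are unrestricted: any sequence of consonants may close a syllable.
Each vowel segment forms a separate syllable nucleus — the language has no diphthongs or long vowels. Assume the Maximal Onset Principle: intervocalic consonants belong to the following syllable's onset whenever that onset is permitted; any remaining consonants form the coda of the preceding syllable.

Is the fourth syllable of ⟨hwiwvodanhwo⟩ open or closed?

open

The vowels are i, o, a, o — 4 nuclei, so 4 syllables.
Between /i/ (V1) and /o/ (V2): cluster /wv/ — the longest permitted-onset suffix is /v/; onset = /v/, preceding coda = /w/.
Between /o/ (V2) and /a/ (V3): just /d/ — single C goes to the following onset.
Between /a/ (V3) and /o/ (V4): /nhw/ — longest licit onset from the right is /hw/, leaving /n/ as coda.
Result: hwiw.vo.dan.hwo.
Syllable 4 is /hwo/; it ends in its nucleus with no coda, so it is open.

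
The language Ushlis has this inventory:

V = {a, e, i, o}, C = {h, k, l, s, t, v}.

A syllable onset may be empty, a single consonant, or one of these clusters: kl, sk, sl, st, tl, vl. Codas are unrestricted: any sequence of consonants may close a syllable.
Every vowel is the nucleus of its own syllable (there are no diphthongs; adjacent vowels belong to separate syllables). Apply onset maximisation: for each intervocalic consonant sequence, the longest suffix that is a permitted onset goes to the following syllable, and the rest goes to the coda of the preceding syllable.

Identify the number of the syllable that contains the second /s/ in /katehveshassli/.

Nuclei (vowels): a, e, e, a, i → 5 syllables.
Between /a/ (V1) and /e/ (V2): just /t/ — single C goes to the following onset.
Between /e/ (V2) and /e/ (V3): cluster /hv/ — the longest permitted-onset suffix is /v/; onset = /v/, preceding coda = /h/.
Between /e/ (V3) and /a/ (V4): /sh/ splits as /s/ + /h/ (/h/ is the longest suffix that is a licit onset).
Between /a/ (V4) and /i/ (V5): /ssl/ splits as /s/ + /sl/ (/sl/ is the longest suffix that is a licit onset).
Result: ka.teh.ves.has.sli.
The second /s/ is in the coda of syllable 4 (/has/).

4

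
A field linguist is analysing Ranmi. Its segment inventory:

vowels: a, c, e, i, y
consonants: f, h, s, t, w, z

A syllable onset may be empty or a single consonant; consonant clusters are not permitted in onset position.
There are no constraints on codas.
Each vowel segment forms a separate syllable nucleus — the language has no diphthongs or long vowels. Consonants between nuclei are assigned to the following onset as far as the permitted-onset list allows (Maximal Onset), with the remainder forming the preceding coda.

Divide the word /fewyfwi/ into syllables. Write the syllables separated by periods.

fe.wyf.wi

The vowels are e, y, i — 3 nuclei, so 3 syllables.
σ1/σ2 boundary: /w/ → onset of the next syllable (single consonants are always licit onsets).
σ2/σ3 boundary: /fw/; trying suffixes from longest down, /w/ is the first permitted one, so coda /f/ | onset /w/.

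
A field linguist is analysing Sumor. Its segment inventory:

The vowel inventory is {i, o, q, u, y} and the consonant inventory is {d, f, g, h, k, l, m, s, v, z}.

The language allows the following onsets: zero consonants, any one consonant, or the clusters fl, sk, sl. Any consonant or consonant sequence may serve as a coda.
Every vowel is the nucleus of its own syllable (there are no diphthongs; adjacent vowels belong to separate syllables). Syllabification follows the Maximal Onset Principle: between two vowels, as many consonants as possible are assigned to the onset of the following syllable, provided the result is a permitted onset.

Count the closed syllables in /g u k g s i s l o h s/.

Vowels present: u, i, o; each is a nucleus, giving 3 syllables.
σ1/σ2 boundary: /kgs/ — longest licit onset from the right is /s/, leaving /kg/ as coda.
σ2/σ3 boundary: /sl/ is a licit onset in full, so it all attaches to the next syllable.
So the parse is gukg.si.slohs.
Classifying each syllable: /gukg/ (closed), /si/ (open), /slohs/ (closed).
Closed syllables: 2.

2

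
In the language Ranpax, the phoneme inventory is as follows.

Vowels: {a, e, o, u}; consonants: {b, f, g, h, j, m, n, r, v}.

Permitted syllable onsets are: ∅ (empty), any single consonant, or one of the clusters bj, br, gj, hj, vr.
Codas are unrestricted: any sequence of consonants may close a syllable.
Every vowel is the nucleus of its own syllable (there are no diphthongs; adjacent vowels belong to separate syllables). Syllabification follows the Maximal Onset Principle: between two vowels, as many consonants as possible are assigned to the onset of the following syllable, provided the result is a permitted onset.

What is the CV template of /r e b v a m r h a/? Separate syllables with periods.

Nuclei (vowels): e, a, a → 3 syllables.
/e…a/ gap (V1→V2): /bv/ — longest licit onset from the right is /v/, leaving /b/ as coda.
/a…a/ gap (V2→V3): cluster /mrh/ — the longest permitted-onset suffix is /h/; onset = /h/, preceding coda = /mr/.
Result: reb.vamr.ha.
Mapping each syllable to C/V: /reb/ → CVC, /vamr/ → CVCC, /ha/ → CV.

CVC.CVCC.CV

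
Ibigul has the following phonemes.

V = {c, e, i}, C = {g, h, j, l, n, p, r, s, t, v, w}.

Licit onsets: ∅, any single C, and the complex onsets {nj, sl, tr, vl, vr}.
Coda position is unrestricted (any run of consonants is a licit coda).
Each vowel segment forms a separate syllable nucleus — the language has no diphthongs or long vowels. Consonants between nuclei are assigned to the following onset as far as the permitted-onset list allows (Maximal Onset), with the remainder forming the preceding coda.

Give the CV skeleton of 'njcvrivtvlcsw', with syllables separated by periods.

Nuclei (vowels): c, i, c → 3 syllables.
V1 /c/ – V2 /i/: /vr/ is a licit onset in full, so it all attaches to the next syllable.
V2 /i/ – V3 /c/: /vtvl/ splits as /vt/ + /vl/ (/vl/ is the longest suffix that is a licit onset).
So the parse is njc.vrivt.vlcsw.
Mapping each syllable to C/V: /njc/ → CCV, /vrivt/ → CCVCC, /vlcsw/ → CCVCC.

CCV.CCVCC.CCVCC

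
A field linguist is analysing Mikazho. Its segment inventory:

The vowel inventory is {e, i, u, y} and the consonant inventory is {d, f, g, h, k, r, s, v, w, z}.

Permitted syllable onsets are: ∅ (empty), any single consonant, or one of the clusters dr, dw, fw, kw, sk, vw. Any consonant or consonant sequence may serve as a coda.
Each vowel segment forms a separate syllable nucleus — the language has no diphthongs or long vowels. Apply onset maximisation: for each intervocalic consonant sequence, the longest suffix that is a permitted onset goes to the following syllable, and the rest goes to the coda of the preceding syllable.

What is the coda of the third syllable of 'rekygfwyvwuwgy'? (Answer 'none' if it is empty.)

none

Nuclei (vowels): e, y, y, u, y → 5 syllables.
Between /e/ (V1) and /y/ (V2): just /k/ — single C goes to the following onset.
Between /y/ (V2) and /y/ (V3): /gfw/ — longest licit onset from the right is /fw/, leaving /g/ as coda.
Between /y/ (V3) and /u/ (V4): /vw/ — entire cluster is a permitted onset → onset /vw/, coda ∅.
Between /u/ (V4) and /y/ (V5): /wg/ — longest licit onset from the right is /g/, leaving /w/ as coda.
Putting it together: re.kyg.fwy.vwuw.gy.
Syllable 3 is /fwy/: onset /fw/, nucleus /y/, coda ∅.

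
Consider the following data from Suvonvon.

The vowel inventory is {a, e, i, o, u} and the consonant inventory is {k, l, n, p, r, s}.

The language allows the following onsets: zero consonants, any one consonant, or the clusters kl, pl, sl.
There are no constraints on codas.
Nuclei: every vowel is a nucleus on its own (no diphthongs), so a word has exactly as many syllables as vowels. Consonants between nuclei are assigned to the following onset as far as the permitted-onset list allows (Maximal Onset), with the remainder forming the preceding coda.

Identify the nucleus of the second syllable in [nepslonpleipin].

Nuclei (vowels): e, o, e, i, i → 5 syllables.
The second nucleus (vowel 2 from the left) is /o/.

o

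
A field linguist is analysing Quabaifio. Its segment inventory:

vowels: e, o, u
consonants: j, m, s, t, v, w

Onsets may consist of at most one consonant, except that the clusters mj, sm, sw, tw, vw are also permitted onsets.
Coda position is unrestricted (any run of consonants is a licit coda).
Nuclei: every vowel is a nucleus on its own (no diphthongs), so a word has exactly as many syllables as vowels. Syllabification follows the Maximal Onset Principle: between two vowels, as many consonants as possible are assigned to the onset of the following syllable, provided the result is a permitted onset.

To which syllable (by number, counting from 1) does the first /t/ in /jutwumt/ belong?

2

The vowels are u, u — 2 nuclei, so 2 syllables.
V1 /u/ – V2 /u/: /tw/ is a licit onset in full, so it all attaches to the next syllable.
Putting it together: ju.twumt.
The first /t/ is in the onset of syllable 2 (/twumt/).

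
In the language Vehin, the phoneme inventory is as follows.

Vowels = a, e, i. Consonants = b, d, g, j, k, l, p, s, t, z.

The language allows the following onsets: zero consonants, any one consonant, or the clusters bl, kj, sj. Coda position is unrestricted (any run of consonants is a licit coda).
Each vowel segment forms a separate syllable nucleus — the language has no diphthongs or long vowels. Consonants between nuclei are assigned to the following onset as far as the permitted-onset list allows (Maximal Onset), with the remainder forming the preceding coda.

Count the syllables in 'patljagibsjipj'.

4

Vowels present: a, a, i, i; each is a nucleus, giving 4 syllables.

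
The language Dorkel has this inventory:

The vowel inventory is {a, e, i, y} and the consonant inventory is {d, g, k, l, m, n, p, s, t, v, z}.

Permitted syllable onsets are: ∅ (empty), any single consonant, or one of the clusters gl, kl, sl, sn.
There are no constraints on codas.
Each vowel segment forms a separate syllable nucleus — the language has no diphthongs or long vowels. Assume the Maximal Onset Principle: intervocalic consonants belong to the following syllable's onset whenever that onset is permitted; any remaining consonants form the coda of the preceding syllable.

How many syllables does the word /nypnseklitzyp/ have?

Vowels present: y, e, i, y; each is a nucleus, giving 4 syllables.

4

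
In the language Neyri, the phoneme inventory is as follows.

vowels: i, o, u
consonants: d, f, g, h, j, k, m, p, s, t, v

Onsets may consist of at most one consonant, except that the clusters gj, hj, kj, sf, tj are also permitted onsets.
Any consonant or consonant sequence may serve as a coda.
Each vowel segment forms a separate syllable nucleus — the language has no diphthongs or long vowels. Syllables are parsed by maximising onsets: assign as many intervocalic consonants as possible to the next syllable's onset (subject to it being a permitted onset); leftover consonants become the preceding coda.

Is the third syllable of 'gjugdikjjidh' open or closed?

closed

Nuclei (vowels): u, i, i → 3 syllables.
/u…i/ gap (V1→V2): cluster /gd/ — the longest permitted-onset suffix is /d/; onset = /d/, preceding coda = /g/.
/i…i/ gap (V2→V3): /kjj/ — longest licit onset from the right is /j/, leaving /kj/ as coda.
Result: gjug.dikj.jidh.
Syllable 3 is /jidh/ with coda /dh/, so it is closed.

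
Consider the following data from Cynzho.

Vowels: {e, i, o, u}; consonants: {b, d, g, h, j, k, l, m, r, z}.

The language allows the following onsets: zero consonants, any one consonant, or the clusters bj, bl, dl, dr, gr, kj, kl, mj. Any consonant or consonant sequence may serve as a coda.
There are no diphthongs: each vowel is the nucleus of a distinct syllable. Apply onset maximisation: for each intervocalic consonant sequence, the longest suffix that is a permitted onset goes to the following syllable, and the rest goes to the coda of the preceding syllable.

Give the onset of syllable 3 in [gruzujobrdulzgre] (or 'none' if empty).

j

Nuclei (vowels): u, u, o, u, e → 5 syllables.
Between /u/ (V1) and /u/ (V2): /z/ is a single consonant, so it becomes the next onset.
Between /u/ (V2) and /o/ (V3): /j/ → onset of the next syllable (single consonants are always licit onsets).
Between /o/ (V3) and /u/ (V4): /brd/ splits as /br/ + /d/ (/d/ is the longest suffix that is a licit onset).
Between /u/ (V4) and /e/ (V5): /lzgr/ — longest licit onset from the right is /gr/, leaving /lz/ as coda.
Syllabification: gru.zu.jobr.dulz.gre.
Syllable 3 is /jobr/: onset /j/, nucleus /o/, coda /br/.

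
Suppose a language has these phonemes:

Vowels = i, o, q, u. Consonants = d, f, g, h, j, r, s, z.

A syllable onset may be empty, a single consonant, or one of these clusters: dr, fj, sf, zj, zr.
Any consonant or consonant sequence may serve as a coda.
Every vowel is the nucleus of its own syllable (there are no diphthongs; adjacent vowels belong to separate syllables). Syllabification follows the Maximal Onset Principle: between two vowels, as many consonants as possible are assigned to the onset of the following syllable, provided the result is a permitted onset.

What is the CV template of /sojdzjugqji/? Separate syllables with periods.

The vowels are o, u, q, i — 4 nuclei, so 4 syllables.
V1 /o/ – V2 /u/: /jdzj/ — longest licit onset from the right is /zj/, leaving /jd/ as coda.
V2 /u/ – V3 /q/: /g/ → onset of the next syllable (single consonants are always licit onsets).
V3 /q/ – V4 /i/: /j/ → onset of the next syllable (single consonants are always licit onsets).
Result: sojd.zju.gq.ji.
Mapping each syllable to C/V: /sojd/ → CVCC, /zju/ → CCV, /gq/ → CV, /ji/ → CV.

CVCC.CCV.CV.CV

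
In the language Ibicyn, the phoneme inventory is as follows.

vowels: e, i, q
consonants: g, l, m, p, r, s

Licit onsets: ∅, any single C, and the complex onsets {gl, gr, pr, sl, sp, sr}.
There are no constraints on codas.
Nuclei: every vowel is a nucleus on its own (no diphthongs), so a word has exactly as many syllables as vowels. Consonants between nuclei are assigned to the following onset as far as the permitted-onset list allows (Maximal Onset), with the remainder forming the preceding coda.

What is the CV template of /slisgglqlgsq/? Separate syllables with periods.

CCVCC.CCVCC.CV

The vowels are i, q, q — 3 nuclei, so 3 syllables.
σ1/σ2 boundary: /sggl/ splits as /sg/ + /gl/ (/gl/ is the longest suffix that is a licit onset).
σ2/σ3 boundary: /lgs/ — longest licit onset from the right is /s/, leaving /lg/ as coda.
Putting it together: slisg.glqlg.sq.
Mapping each syllable to C/V: /slisg/ → CCVCC, /glqlg/ → CCVCC, /sq/ → CV.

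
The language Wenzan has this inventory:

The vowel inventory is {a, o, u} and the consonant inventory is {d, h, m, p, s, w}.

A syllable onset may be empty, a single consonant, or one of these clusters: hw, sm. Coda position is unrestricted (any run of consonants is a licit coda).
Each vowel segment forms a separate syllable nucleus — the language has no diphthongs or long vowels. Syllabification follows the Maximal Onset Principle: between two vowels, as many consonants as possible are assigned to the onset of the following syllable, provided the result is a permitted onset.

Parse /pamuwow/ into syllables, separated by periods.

The vowels are a, u, o — 3 nuclei, so 3 syllables.
/a…u/ gap (V1→V2): /m/ is a single consonant, so it becomes the next onset.
/u…o/ gap (V2→V3): /w/ → onset of the next syllable (single consonants are always licit onsets).

pa.mu.wow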